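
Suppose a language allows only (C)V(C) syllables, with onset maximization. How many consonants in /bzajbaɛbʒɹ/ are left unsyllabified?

3

Syllabifying with onset maximization leaves /b/, /ʒ/, /ɹ/ stranded (at most one coda consonant is licensed; onsets are limited to one consonant).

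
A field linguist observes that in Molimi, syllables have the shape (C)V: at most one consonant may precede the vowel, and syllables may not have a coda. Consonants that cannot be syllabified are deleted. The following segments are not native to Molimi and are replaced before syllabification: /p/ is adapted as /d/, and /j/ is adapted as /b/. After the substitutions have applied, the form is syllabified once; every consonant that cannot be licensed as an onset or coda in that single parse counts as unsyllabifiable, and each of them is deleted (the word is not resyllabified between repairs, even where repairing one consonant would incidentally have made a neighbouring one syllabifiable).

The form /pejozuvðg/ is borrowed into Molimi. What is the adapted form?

Substitution: /p/ → /d/, /j/ → /b/, giving /debozuvðg/.
The consonants /v/, /ð/, /g/ cannot be parsed into a legal (C)V syllable (no codas are permitted; onsets are limited to one consonant).
Each unlicensed consonant is deleted: /v/, /ð/, /g/.

debozu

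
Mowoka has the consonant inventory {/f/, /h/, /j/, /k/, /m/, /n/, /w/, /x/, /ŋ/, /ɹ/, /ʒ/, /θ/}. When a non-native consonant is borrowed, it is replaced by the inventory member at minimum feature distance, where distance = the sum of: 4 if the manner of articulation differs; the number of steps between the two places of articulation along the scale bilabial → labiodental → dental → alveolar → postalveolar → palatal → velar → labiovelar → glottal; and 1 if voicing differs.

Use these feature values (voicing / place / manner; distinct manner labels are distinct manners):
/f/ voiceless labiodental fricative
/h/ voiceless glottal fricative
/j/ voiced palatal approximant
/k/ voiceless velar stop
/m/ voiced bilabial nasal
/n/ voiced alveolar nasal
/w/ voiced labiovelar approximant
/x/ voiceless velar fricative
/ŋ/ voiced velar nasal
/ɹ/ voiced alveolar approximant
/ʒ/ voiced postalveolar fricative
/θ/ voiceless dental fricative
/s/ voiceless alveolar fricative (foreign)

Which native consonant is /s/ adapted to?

θ

/θ/ is closest: same manner (fricative), place distance 1 (alveolar→dental), same voicing; total 1. Next closest is /f/ at distance 2.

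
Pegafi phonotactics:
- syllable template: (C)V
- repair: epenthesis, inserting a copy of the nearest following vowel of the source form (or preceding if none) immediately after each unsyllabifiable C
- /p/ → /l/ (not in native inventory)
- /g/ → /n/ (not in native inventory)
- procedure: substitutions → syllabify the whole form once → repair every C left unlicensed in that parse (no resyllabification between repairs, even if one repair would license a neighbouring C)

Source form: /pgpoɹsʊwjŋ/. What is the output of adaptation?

lonoloɹʊsʊwʊjʊŋʊ

Substitution: /p/ → /l/, /g/ → /n/, giving /lnloɹsʊwjŋ/.
Under (C)V, the unsyllabifiable consonants are /l/, /n/, /ɹ/, /w/, /j/, /ŋ/ (no codas are permitted; onsets are limited to one consonant).
Each unlicensed consonant becomes the onset of a new syllable: /l/ → /lo/, /n/ → /no/, /ɹ/ → /ɹʊ/, /w/ → /wʊ/, /j/ → /jʊ/, /ŋ/ → /ŋʊ/.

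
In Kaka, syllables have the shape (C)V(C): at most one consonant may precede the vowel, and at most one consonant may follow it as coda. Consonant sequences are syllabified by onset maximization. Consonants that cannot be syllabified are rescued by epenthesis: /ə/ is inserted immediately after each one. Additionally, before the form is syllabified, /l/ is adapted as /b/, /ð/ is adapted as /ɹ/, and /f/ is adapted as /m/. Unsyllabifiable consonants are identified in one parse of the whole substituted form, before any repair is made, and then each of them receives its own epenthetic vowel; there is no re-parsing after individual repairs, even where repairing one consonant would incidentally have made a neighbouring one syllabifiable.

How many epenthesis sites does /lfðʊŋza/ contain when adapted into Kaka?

2

After substitution the input is /bmɹʊŋza/.
The unsyllabifiable consonants are /b/, /m/; each receives one epenthetic vowel.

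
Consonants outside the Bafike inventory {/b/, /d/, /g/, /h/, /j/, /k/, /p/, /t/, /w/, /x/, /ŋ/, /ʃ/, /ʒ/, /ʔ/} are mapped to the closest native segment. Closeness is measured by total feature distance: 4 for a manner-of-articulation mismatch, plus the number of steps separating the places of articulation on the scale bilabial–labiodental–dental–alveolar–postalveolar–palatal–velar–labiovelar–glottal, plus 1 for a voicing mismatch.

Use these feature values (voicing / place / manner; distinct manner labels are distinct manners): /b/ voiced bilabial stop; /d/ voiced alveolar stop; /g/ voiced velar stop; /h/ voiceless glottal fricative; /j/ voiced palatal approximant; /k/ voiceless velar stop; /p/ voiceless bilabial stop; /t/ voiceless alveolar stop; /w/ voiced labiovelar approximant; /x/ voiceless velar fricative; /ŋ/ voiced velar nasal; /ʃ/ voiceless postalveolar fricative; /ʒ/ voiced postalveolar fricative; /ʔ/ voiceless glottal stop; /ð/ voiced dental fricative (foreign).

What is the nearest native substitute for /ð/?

ʒ

/ʒ/ is closest: same manner (fricative), place distance 2 (dental→postalveolar), same voicing; total 2. Next closest is /ʃ/ at distance 3.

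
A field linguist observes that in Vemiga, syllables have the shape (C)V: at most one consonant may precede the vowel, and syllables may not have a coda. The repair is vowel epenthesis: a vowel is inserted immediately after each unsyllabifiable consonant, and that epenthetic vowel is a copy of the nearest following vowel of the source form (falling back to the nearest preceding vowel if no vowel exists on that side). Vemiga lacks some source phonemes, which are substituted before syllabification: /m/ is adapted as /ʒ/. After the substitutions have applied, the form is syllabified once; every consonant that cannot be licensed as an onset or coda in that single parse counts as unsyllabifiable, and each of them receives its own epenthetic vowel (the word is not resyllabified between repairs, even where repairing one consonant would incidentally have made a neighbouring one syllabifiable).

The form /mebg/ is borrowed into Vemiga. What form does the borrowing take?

Substitution: /m/ → /ʒ/, giving /ʒebg/.
Under (C)V, the unsyllabifiable consonants are /b/, /g/ (no codas are permitted; onsets are limited to one consonant).
Epenthesis after each stranded consonant: /b/ → /be/, /g/ → /ge/.

ʒebege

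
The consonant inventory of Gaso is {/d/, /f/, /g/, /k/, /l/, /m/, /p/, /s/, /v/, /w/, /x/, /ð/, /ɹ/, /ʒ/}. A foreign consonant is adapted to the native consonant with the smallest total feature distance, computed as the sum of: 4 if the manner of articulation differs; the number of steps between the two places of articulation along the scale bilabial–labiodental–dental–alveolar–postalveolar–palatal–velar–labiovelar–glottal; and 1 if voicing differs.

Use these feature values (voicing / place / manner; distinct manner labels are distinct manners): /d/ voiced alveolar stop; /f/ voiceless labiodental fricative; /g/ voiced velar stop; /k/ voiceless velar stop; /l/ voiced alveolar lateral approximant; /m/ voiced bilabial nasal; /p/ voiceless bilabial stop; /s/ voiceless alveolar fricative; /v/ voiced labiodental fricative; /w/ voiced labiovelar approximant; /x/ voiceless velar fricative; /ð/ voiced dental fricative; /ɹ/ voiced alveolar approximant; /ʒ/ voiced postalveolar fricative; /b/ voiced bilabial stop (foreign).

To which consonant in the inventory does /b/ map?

/p/ is closest: same manner (stop), place distance 0 (bilabial→bilabial), voicing differs (+1); total 1. Next closest is /d/ at distance 3.

p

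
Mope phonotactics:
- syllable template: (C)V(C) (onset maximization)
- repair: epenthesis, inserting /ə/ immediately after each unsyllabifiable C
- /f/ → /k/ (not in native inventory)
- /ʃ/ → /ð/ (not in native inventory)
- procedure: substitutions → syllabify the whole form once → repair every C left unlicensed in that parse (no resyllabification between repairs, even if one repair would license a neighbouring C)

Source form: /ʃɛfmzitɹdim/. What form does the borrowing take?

ðɛkməzitɹədim

Substitution: /ʃ/ → /ð/, /f/ → /k/, giving /ðɛkmzitɹdim/.
Under (C)V(C), the unsyllabifiable consonants are /m/, /ɹ/ (at most one coda consonant is licensed; onsets are limited to one consonant).
Epenthesis after each stranded consonant: /m/ → /mə/, /ɹ/ → /ɹə/.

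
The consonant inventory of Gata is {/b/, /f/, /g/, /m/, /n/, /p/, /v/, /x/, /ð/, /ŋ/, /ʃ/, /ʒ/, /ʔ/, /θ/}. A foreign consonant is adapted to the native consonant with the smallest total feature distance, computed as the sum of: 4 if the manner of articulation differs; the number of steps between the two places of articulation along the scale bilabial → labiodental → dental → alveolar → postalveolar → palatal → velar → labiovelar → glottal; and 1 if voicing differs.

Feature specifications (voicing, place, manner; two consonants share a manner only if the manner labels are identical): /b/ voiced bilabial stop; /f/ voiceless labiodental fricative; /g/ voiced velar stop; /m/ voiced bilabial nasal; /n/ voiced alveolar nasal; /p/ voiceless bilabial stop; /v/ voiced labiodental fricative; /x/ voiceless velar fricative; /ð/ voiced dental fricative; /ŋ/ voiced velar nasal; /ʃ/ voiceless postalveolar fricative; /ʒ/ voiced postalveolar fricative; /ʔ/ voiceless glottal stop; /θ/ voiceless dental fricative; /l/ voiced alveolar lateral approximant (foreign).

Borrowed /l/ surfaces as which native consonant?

/n/ is closest: manner differs (lateral approximant→nasal, +4), place distance 0 (alveolar→alveolar), same voicing; total 4. Next closest is /ð/ at distance 5.

n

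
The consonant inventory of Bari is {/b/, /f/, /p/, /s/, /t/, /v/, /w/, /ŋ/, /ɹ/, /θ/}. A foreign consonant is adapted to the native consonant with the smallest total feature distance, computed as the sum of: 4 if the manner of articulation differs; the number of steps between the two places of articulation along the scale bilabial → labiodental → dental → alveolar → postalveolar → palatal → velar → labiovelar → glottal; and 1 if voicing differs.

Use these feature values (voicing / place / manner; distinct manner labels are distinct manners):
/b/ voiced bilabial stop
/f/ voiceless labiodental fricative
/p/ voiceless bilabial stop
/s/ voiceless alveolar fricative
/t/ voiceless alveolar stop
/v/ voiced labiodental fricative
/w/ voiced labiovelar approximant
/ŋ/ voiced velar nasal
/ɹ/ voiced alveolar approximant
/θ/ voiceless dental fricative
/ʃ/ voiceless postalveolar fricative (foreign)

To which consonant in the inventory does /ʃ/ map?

s

/s/ is closest: same manner (fricative), place distance 1 (postalveolar→alveolar), same voicing; total 1. Next closest is /θ/ at distance 2.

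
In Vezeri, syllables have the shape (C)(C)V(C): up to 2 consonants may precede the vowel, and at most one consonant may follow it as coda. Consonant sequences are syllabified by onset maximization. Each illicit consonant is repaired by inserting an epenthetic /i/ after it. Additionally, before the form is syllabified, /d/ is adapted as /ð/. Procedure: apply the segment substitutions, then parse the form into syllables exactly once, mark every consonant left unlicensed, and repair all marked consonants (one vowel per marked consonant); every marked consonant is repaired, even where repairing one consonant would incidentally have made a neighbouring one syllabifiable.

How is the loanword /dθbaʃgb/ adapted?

Substitution: /d/ → /ð/, giving /ðθbaʃgb/.
The consonants /ð/, /g/, /b/ cannot be parsed into a legal (C)(C)V(C) syllable (at most one coda consonant is licensed; onsets may contain at most 2 consonants).
Each unlicensed consonant becomes the onset of a new syllable: /ð/ → /ði/, /g/ → /gi/, /b/ → /bi/.

ðiθbaʃgibi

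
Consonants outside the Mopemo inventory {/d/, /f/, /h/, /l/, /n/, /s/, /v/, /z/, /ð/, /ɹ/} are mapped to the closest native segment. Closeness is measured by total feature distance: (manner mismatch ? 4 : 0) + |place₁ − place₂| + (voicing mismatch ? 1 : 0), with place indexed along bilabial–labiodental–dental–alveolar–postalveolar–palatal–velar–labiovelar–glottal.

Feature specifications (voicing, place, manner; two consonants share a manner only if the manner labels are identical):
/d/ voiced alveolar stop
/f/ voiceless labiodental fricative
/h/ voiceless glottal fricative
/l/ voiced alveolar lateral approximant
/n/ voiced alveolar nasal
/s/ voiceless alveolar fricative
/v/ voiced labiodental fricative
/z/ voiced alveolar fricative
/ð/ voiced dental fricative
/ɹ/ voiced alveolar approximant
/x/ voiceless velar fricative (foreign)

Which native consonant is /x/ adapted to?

/h/ is closest: same manner (fricative), place distance 2 (velar→glottal), same voicing; total 2. Next closest is /s/ at distance 3.

h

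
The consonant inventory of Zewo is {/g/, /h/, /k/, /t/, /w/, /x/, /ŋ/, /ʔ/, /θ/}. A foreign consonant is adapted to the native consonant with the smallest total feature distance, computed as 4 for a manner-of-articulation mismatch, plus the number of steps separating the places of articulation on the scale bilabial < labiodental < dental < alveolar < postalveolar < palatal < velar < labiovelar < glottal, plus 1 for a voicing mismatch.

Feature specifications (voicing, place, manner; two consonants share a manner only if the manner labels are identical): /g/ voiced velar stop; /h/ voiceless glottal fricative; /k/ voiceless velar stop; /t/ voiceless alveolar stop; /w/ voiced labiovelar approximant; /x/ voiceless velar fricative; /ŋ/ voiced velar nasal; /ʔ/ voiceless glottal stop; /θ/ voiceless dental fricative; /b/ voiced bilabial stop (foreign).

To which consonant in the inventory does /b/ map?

/t/ is closest: same manner (stop), place distance 3 (bilabial→alveolar), voicing differs (+1); total 4. Next closest is /g/ at distance 6.

t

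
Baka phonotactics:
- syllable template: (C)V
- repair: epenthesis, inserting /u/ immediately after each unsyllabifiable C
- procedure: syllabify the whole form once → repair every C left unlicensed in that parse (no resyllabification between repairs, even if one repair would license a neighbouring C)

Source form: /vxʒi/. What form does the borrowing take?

vuxuʒi

Under (C)V, the unsyllabifiable consonants are /v/, /x/ (no codas are permitted; onsets are limited to one consonant).
Inserting the epenthetic vowel yields /v/ → /vu/, /x/ → /xu/.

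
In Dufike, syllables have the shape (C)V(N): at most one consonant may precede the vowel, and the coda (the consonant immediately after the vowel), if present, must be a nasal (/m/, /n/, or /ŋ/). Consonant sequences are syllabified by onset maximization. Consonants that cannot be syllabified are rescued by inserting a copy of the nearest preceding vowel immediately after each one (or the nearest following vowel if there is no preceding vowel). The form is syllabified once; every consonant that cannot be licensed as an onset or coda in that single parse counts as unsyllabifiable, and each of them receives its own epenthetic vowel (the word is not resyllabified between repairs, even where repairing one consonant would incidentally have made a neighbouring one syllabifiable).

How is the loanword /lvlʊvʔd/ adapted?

Syllabifying with onset maximization leaves /l/, /v/, /v/, /ʔ/, /d/ stranded (only a nasal (/m/, /n/, or /ŋ/) is licensed in coda position; onsets are limited to one consonant).
Each unlicensed consonant becomes the onset of a new syllable: /l/ → /lʊ/, /v/ → /vʊ/, /v/ → /vʊ/, /ʔ/ → /ʔʊ/, /d/ → /dʊ/.

lʊvʊlʊvʊʔʊdʊ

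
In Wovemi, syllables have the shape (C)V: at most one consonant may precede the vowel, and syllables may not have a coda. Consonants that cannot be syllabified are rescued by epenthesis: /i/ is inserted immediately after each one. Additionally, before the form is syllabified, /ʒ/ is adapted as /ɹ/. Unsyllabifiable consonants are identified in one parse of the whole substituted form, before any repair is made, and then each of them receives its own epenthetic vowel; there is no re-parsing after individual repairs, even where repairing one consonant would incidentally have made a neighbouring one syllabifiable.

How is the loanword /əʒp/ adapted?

Substitution: /ʒ/ → /ɹ/, giving /əɹp/.
Syllabifying with onset maximization leaves /ɹ/, /p/ stranded (no codas are permitted; onsets are limited to one consonant).
Each unlicensed consonant becomes the onset of a new syllable: /ɹ/ → /ɹi/, /p/ → /pi/.

əɹipi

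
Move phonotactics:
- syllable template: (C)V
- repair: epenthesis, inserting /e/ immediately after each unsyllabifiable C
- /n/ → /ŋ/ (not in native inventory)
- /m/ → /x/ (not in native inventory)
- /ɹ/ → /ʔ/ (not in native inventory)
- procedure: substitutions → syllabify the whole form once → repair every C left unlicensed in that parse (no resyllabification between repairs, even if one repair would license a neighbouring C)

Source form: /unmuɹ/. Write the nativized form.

Substitution: /n/ → /ŋ/, /m/ → /x/, /ɹ/ → /ʔ/, giving /uŋxuʔ/.
Under (C)V, the unsyllabifiable consonants are /ŋ/, /ʔ/ (no codas are permitted; onsets are limited to one consonant).
Each unlicensed consonant becomes the onset of a new syllable: /ŋ/ → /ŋe/, /ʔ/ → /ʔe/.

uŋexuʔe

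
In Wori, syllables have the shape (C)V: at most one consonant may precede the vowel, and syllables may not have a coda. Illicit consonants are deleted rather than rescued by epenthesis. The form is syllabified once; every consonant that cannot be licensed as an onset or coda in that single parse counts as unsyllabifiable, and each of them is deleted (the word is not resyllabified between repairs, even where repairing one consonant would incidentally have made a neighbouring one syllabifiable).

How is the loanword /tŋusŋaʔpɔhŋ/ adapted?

ŋuŋapɔ

Under (C)V, the unsyllabifiable consonants are /t/, /s/, /ʔ/, /h/, /ŋ/ (no codas are permitted; onsets are limited to one consonant).
Each unlicensed consonant is deleted: /t/, /s/, /ʔ/, /h/, /ŋ/.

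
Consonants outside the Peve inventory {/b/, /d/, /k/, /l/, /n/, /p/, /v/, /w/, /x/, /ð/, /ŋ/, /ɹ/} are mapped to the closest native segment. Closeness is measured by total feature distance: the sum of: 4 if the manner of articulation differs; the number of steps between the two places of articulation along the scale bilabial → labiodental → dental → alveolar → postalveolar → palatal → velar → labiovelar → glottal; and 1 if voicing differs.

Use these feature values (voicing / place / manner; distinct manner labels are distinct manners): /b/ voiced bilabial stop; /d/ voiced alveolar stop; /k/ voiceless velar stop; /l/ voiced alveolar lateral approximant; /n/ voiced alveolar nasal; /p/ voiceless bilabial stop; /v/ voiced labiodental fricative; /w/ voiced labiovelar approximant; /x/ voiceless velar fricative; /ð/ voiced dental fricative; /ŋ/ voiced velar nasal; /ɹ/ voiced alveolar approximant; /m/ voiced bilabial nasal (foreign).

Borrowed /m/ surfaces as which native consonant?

/n/ is closest: same manner (nasal), place distance 3 (bilabial→alveolar), same voicing; total 3. Next closest is /b/ at distance 4.

n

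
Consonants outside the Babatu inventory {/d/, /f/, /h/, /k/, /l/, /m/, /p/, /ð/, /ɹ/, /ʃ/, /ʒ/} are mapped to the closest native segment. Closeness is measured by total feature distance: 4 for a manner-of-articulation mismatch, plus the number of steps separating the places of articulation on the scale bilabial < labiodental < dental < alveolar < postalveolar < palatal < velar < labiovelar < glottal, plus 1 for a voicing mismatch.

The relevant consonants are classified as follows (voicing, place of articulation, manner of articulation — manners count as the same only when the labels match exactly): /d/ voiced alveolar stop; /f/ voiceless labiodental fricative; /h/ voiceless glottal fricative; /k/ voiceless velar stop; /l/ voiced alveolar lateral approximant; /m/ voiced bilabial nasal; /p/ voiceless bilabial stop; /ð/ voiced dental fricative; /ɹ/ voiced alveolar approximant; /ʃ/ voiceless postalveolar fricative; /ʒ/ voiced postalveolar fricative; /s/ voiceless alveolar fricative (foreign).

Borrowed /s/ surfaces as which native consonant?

/ʃ/ is closest: same manner (fricative), place distance 1 (alveolar→postalveolar), same voicing; total 1. Next closest is /f/ at distance 2.

ʃ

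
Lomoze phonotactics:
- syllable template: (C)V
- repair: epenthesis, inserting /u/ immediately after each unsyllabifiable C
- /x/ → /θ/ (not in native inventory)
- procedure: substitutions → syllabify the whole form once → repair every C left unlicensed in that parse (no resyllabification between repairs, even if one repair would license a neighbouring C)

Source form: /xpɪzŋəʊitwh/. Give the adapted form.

θupɪzuŋəʊituwuhu

Substitution: /x/ → /θ/, giving /θpɪzŋəʊitwh/.
Under (C)V, the unsyllabifiable consonants are /θ/, /z/, /t/, /w/, /h/ (no codas are permitted; onsets are limited to one consonant).
Inserting the epenthetic vowel yields /θ/ → /θu/, /z/ → /zu/, /t/ → /tu/, /w/ → /wu/, /h/ → /hu/.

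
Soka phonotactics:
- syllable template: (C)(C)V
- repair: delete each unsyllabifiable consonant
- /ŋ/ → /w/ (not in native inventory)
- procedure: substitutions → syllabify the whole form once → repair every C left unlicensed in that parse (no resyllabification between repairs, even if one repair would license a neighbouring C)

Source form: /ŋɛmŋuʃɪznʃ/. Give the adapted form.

wɛmwuʃɪ

Substitution: /ŋ/ → /w/, giving /wɛmwuʃɪznʃ/.
Syllabifying with onset maximization leaves /z/, /n/, /ʃ/ stranded (no codas are permitted; onsets may contain at most 2 consonants).
Deleting the stranded consonants removes /z/, /n/, /ʃ/.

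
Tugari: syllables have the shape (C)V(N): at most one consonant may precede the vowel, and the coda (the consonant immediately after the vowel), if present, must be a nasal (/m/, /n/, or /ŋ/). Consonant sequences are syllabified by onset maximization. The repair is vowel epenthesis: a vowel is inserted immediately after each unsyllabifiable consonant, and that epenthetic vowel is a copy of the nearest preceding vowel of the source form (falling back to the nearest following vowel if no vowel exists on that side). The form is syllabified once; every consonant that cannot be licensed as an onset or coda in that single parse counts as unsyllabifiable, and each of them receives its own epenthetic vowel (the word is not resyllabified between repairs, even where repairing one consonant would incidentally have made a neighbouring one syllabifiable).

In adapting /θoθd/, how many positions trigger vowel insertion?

2

The unsyllabifiable consonants are /θ/, /d/; each receives one epenthetic vowel.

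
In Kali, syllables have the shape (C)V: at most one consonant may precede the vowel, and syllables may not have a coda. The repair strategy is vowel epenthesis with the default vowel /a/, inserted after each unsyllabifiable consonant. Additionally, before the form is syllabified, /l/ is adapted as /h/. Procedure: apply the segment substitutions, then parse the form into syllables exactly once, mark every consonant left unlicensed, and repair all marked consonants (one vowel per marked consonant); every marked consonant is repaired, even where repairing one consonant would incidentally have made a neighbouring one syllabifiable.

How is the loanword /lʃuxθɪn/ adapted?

haʃuxaθɪna

Substitution: /l/ → /h/, giving /hʃuxθɪn/.
The consonants /h/, /x/, /n/ cannot be parsed into a legal (C)V syllable (no codas are permitted; onsets are limited to one consonant).
Epenthesis after each stranded consonant: /h/ → /ha/, /x/ → /xa/, /n/ → /na/.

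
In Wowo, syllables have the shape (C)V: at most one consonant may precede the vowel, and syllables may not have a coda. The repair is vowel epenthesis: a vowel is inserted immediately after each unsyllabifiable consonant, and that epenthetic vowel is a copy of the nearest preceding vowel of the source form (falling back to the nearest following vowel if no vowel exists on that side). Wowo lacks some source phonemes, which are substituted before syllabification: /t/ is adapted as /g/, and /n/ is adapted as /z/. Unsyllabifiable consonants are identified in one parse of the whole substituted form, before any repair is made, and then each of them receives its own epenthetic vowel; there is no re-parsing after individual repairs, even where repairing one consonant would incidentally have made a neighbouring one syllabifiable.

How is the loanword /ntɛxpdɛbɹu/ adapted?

zɛgɛxɛpɛdɛbɛɹu

Substitution: /n/ → /z/, /t/ → /g/, giving /zgɛxpdɛbɹu/.
Under (C)V, the unsyllabifiable consonants are /z/, /x/, /p/, /b/ (no codas are permitted; onsets are limited to one consonant).
Epenthesis after each stranded consonant: /z/ → /zɛ/, /x/ → /xɛ/, /p/ → /pɛ/, /b/ → /bɛ/.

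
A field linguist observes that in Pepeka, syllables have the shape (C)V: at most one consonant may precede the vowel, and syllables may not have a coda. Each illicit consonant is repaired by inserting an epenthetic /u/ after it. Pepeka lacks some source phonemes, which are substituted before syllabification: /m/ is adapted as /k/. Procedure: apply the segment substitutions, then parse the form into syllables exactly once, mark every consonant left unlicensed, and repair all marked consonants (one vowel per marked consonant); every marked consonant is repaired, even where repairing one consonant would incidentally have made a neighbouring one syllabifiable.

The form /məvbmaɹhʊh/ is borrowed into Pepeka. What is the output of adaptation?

Substitution: /m/ → /k/, giving /kəvbkaɹhʊh/.
Syllabifying with onset maximization leaves /v/, /b/, /ɹ/, /h/ stranded (no codas are permitted; onsets are limited to one consonant).
Each unlicensed consonant becomes the onset of a new syllable: /v/ → /vu/, /b/ → /bu/, /ɹ/ → /ɹu/, /h/ → /hu/.

kəvubukaɹuhʊhu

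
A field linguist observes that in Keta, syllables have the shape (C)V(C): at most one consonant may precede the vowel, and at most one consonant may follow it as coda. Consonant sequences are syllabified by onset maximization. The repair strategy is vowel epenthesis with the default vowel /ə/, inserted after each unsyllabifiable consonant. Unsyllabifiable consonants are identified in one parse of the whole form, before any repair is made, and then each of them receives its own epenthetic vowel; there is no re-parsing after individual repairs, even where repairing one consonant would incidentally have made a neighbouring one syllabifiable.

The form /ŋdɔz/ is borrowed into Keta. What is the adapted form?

ŋədɔz

Syllabifying with onset maximization leaves /ŋ/ stranded (at most one coda consonant is licensed; onsets are limited to one consonant).
Epenthesis after each stranded consonant: /ŋ/ → /ŋə/.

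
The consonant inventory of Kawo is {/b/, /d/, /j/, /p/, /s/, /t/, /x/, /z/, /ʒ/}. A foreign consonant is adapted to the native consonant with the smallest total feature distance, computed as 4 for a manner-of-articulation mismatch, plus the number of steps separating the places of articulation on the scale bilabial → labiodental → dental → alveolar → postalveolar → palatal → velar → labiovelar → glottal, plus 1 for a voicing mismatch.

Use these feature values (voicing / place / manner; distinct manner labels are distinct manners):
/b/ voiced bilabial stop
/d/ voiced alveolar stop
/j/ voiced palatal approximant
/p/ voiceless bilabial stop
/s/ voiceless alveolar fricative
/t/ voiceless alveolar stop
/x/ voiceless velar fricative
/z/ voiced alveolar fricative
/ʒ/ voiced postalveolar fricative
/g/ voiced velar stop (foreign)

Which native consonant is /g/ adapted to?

/d/ is closest: same manner (stop), place distance 3 (velar→alveolar), same voicing; total 3. Next closest is /t/ at distance 4.

d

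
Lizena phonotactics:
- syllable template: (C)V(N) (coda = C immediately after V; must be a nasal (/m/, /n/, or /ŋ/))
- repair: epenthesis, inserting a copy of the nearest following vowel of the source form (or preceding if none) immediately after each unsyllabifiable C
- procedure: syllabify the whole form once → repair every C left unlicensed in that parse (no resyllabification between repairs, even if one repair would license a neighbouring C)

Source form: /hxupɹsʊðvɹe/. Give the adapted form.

huxupʊɹʊsʊðeveɹe

Under (C)V(N), the unsyllabifiable consonants are /h/, /p/, /ɹ/, /ð/, /v/ (only a nasal (/m/, /n/, or /ŋ/) is licensed in coda position; onsets are limited to one consonant).
Inserting the epenthetic vowel yields /h/ → /hu/, /p/ → /pʊ/, /ɹ/ → /ɹʊ/, /ð/ → /ðe/, /v/ → /ve/.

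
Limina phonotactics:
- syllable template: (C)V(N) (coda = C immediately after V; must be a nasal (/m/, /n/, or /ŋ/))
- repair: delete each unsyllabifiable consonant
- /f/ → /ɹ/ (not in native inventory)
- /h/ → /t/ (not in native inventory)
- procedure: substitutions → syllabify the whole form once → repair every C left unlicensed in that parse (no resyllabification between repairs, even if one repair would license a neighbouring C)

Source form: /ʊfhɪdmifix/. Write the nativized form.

ʊtɪmiɹi

Substitution: /f/ → /ɹ/, /h/ → /t/, giving /ʊɹtɪdmiɹix/.
Syllabifying with onset maximization leaves /ɹ/, /d/, /x/ stranded (only a nasal (/m/, /n/, or /ŋ/) is licensed in coda position; onsets are limited to one consonant).
Deleting the stranded consonants removes /ɹ/, /d/, /x/.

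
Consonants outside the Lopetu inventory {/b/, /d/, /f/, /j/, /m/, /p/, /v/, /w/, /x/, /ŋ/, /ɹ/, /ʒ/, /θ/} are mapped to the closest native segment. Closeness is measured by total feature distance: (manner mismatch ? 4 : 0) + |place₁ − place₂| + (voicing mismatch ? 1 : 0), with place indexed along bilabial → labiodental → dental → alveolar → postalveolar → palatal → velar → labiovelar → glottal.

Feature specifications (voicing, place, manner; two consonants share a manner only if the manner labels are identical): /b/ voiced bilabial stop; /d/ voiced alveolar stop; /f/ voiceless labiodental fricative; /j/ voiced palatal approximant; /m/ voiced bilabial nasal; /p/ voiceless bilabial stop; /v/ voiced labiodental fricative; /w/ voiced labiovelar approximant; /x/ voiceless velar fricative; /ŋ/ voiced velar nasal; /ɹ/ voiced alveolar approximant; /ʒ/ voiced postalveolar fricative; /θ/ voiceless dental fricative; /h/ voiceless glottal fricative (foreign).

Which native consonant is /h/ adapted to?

/x/ is closest: same manner (fricative), place distance 2 (glottal→velar), same voicing; total 2. Next closest is /ʒ/ at distance 5.

x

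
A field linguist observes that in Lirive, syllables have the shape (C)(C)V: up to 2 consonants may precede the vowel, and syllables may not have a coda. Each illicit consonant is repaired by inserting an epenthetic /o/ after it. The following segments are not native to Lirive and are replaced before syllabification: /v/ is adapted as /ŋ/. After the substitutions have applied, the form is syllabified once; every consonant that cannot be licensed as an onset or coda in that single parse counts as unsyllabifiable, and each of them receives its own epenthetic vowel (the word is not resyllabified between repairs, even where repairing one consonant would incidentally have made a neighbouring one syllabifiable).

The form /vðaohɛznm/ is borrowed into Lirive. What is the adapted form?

ŋðaohɛzonomo

Substitution: /v/ → /ŋ/, giving /ŋðaohɛznm/.
Syllabifying with onset maximization leaves /z/, /n/, /m/ stranded (no codas are permitted; onsets may contain at most 2 consonants).
Each unlicensed consonant becomes the onset of a new syllable: /z/ → /zo/, /n/ → /no/, /m/ → /mo/.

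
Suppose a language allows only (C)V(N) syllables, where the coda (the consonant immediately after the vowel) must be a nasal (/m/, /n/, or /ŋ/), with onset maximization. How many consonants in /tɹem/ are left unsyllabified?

Under (C)V(N), the unsyllabifiable consonants are /t/ (only a nasal (/m/, /n/, or /ŋ/) is licensed in coda position; onsets are limited to one consonant).

1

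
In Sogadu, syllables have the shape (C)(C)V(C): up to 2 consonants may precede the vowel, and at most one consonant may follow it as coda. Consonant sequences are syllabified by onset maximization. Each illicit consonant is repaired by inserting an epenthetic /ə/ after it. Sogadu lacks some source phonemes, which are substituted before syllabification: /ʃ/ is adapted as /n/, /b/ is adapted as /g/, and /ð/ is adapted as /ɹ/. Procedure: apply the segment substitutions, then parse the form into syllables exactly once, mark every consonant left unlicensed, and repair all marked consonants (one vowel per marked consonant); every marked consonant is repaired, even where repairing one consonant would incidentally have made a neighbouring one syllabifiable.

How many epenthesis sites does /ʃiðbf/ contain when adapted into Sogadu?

After substitution the input is /niɹgf/.
The unsyllabifiable consonants are /g/, /f/; each receives one epenthetic vowel.

2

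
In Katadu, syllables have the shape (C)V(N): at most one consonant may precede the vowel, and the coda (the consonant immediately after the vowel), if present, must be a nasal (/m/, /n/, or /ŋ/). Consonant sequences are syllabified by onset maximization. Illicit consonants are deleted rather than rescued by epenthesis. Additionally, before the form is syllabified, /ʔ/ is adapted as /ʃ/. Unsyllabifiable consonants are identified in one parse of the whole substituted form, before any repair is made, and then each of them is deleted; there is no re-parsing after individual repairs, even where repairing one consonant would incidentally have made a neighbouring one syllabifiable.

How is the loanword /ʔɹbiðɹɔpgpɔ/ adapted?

biɹɔpɔ

Substitution: /ʔ/ → /ʃ/, giving /ʃɹbiðɹɔpgpɔ/.
Syllabifying with onset maximization leaves /ʃ/, /ɹ/, /ð/, /p/, /g/ stranded (only a nasal (/m/, /n/, or /ŋ/) is licensed in coda position; onsets are limited to one consonant).
Deleting the stranded consonants removes /ʃ/, /ɹ/, /ð/, /p/, /g/.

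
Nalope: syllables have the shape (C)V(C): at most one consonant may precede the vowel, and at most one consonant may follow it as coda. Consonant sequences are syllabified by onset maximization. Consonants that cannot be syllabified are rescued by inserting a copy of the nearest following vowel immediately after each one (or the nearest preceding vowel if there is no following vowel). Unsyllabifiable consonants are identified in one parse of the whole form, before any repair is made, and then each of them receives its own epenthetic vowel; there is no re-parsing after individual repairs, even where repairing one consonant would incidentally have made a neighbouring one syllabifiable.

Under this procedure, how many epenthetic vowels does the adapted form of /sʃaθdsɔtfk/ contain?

The unsyllabifiable consonants are /s/, /d/, /f/, /k/; each receives one epenthetic vowel.

4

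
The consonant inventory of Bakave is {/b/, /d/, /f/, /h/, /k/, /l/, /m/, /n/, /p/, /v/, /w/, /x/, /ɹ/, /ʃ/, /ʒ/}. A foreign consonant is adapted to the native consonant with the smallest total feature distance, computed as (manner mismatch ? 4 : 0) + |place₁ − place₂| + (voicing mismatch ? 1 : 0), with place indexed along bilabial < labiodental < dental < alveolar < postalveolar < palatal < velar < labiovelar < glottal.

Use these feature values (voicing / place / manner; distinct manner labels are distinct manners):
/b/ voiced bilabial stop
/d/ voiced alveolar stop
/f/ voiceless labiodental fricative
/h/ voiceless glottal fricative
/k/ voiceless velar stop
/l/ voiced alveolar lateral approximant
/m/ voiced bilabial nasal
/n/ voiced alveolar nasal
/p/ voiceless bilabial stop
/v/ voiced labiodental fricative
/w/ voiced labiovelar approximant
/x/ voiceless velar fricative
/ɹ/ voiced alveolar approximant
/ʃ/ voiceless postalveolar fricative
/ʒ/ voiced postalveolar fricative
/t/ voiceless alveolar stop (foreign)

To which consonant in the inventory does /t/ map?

d

/d/ is closest: same manner (stop), place distance 0 (alveolar→alveolar), voicing differs (+1); total 1. Next closest is /k/ at distance 3.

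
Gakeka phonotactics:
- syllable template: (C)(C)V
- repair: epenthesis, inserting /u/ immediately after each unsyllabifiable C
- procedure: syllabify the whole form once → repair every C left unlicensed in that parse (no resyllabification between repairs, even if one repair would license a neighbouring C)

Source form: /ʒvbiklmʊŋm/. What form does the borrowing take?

Syllabifying with onset maximization leaves /ʒ/, /k/, /ŋ/, /m/ stranded (no codas are permitted; onsets may contain at most 2 consonants).
Each unlicensed consonant becomes the onset of a new syllable: /ʒ/ → /ʒu/, /k/ → /ku/, /ŋ/ → /ŋu/, /m/ → /mu/.

ʒuvbikulmʊŋumu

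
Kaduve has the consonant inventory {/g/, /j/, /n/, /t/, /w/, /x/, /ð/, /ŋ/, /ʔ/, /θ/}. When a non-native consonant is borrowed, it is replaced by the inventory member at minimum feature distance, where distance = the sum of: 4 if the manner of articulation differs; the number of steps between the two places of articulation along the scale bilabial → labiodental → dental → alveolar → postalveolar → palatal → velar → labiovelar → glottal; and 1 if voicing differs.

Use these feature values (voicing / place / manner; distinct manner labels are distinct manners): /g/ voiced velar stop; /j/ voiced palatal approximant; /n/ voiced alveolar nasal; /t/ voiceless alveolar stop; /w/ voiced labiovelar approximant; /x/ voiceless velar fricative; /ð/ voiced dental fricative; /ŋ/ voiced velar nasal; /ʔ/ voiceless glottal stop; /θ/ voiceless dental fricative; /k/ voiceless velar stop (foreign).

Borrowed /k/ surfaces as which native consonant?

/g/ is closest: same manner (stop), place distance 0 (velar→velar), voicing differs (+1); total 1. Next closest is /ʔ/ at distance 2.

g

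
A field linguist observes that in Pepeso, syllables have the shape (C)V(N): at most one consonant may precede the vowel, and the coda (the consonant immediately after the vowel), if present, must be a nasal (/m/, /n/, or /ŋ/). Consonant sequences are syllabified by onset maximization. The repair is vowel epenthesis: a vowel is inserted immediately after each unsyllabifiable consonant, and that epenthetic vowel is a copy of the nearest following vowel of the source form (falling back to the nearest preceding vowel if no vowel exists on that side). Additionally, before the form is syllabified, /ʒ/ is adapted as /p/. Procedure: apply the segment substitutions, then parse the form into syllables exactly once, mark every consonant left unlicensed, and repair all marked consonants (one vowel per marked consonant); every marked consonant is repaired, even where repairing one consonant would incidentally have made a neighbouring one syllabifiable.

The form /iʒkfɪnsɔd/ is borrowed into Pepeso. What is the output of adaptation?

ipɪkɪfɪnsɔdɔ

Substitution: /ʒ/ → /p/, giving /ipkfɪnsɔd/.
The consonants /p/, /k/, /d/ cannot be parsed into a legal (C)V(N) syllable (only a nasal (/m/, /n/, or /ŋ/) is licensed in coda position; onsets are limited to one consonant).
Each unlicensed consonant becomes the onset of a new syllable: /p/ → /pɪ/, /k/ → /kɪ/, /d/ → /dɔ/.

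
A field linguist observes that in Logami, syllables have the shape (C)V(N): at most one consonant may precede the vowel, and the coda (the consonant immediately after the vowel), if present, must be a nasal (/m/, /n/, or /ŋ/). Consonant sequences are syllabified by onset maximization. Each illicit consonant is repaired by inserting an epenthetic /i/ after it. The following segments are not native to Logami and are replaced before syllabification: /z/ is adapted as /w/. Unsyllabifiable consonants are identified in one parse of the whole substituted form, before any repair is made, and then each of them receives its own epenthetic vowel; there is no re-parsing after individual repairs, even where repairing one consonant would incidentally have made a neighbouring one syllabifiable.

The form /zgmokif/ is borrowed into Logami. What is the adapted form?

wigimokifi

Substitution: /z/ → /w/, giving /wgmokif/.
The consonants /w/, /g/, /f/ cannot be parsed into a legal (C)V(N) syllable (only a nasal (/m/, /n/, or /ŋ/) is licensed in coda position; onsets are limited to one consonant).
Epenthesis after each stranded consonant: /w/ → /wi/, /g/ → /gi/, /f/ → /fi/.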